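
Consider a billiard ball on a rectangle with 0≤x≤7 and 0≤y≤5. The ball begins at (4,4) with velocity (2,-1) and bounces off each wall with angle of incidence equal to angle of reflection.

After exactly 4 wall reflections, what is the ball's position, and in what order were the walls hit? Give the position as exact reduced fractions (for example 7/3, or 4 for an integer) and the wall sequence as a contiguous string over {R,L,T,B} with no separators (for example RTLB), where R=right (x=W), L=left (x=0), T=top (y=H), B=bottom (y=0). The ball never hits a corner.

1. t=3/2 → R at (7,5/2); v=(-2,-1)
2. t=5/2 → B at (2,0); v=(-2,1)
3. t=1 → L at (0,1); v=(2,1)
4. t=7/2 → R at (7,9/2); v=(-2,1)

Final position: (7,9/2)
Wall sequence: RBLR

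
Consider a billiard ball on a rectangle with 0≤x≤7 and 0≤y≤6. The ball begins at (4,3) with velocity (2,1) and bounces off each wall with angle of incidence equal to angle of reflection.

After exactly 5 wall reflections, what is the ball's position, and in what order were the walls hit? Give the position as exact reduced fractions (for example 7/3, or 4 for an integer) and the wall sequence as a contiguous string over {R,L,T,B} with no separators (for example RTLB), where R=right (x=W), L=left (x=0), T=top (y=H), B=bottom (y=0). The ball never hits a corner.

1. t=3/2 → R at (7,9/2); v=(-2,1)
2. t=3/2 → T at (4,6); v=(-2,-1)
3. t=2 → L at (0,4); v=(2,-1)
4. t=7/2 → R at (7,1/2); v=(-2,-1)
5. t=1/2 → B at (6,0); v=(-2,1)

Final position: (6,0)
Wall sequence: RTLRB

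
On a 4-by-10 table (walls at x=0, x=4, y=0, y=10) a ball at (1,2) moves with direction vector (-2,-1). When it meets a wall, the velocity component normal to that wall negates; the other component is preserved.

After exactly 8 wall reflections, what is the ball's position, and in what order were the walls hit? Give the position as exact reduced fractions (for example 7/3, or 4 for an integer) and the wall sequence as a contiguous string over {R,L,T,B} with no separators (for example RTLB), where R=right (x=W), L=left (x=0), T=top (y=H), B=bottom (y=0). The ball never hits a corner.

Final position: (1,10)
Wall sequence: LBRLRLRT

1. t=1/2 → L at (0,3/2); v=(2,-1)
2. t=3/2 → B at (3,0); v=(2,1)
3. t=1/2 → R at (4,1/2); v=(-2,1)
4. t=2 → L at (0,5/2); v=(2,1)
5. t=2 → R at (4,9/2); v=(-2,1)
6. t=2 → L at (0,13/2); v=(2,1)
7. t=2 → R at (4,17/2); v=(-2,1)
8. t=3/2 → T at (1,10); v=(-2,-1)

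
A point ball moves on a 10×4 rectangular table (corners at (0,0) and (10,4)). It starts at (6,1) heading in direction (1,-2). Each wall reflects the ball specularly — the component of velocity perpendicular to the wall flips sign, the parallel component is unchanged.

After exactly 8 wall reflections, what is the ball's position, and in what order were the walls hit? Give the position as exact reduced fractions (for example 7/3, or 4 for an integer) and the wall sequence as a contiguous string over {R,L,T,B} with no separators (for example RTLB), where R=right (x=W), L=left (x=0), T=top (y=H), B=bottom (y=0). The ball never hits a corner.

1. t=1/2 → B at (13/2,0); v=(1,2)
2. t=2 → T at (17/2,4); v=(1,-2)
3. t=3/2 → R at (10,1); v=(-1,-2)
4. t=1/2 → B at (19/2,0); v=(-1,2)
5. t=2 → T at (15/2,4); v=(-1,-2)
6. t=2 → B at (11/2,0); v=(-1,2)
7. t=2 → T at (7/2,4); v=(-1,-2)
8. t=2 → B at (3/2,0); v=(-1,2)

Final position: (3/2,0)
Wall sequence: BTRBTBTB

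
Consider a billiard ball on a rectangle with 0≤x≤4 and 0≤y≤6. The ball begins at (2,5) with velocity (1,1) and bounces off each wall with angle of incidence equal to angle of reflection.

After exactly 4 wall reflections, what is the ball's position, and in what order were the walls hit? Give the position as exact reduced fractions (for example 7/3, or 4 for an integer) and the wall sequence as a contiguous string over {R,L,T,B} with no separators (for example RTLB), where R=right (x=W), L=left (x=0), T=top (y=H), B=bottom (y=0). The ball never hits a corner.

1. t=1 → T at (3,6); v=(1,-1)
2. t=1 → R at (4,5); v=(-1,-1)
3. t=4 → L at (0,1); v=(1,-1)
4. t=1 → B at (1,0); v=(1,1)

Final position: (1,0)
Wall sequence: TRLB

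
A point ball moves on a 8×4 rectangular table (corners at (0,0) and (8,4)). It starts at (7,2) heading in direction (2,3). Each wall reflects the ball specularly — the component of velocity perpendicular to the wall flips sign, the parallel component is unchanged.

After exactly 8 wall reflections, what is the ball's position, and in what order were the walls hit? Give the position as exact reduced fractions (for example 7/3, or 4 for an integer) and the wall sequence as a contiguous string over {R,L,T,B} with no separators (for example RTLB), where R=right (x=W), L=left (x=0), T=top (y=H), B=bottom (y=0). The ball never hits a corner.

1. t=1/2 → R at (8,7/2); v=(-2,3)
2. t=1/6 → T at (23/3,4); v=(-2,-3)
3. t=4/3 → B at (5,0); v=(-2,3)
4. t=4/3 → T at (7/3,4); v=(-2,-3)
5. t=7/6 → L at (0,1/2); v=(2,-3)
6. t=1/6 → B at (1/3,0); v=(2,3)
7. t=4/3 → T at (3,4); v=(2,-3)
8. t=4/3 → B at (17/3,0); v=(2,3)

Final position: (17/3,0)
Wall sequence: RTBTLBTB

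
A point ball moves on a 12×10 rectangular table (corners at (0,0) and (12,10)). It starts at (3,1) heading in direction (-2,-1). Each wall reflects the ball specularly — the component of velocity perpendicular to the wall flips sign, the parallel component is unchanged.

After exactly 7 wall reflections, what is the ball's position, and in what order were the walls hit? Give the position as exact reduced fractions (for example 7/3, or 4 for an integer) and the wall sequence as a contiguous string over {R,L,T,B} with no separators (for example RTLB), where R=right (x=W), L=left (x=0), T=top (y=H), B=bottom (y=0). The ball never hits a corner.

1. t=1 → B at (1,0); v=(-2,1)
2. t=1/2 → L at (0,1/2); v=(2,1)
3. t=6 → R at (12,13/2); v=(-2,1)
4. t=7/2 → T at (5,10); v=(-2,-1)
5. t=5/2 → L at (0,15/2); v=(2,-1)
6. t=6 → R at (12,3/2); v=(-2,-1)
7. t=3/2 → B at (9,0); v=(-2,1)

Final position: (9,0)
Wall sequence: BLRTLRB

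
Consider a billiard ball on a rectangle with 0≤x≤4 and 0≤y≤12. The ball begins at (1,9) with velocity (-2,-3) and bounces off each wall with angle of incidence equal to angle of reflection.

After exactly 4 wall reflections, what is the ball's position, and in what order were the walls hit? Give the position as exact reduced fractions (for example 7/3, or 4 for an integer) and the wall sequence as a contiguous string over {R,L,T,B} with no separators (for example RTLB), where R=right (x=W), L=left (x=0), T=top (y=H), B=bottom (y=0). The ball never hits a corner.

1. t=1/2 → L at (0,15/2); v=(2,-3)
2. t=2 → R at (4,3/2); v=(-2,-3)
3. t=1/2 → B at (3,0); v=(-2,3)
4. t=3/2 → L at (0,9/2); v=(2,3)

Final position: (0,9/2)
Wall sequence: LRBL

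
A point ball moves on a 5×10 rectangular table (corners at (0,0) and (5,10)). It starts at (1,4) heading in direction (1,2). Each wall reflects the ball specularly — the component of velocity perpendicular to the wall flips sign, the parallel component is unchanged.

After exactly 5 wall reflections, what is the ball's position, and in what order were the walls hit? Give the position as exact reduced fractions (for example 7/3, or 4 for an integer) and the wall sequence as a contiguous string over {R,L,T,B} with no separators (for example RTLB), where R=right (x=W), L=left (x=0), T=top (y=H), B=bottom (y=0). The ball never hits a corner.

1. t=3 → T at (4,10); v=(1,-2)
2. t=1 → R at (5,8); v=(-1,-2)
3. t=4 → B at (1,0); v=(-1,2)
4. t=1 → L at (0,2); v=(1,2)
5. t=4 → T at (4,10); v=(1,-2)

Final position: (4,10)
Wall sequence: TRBLT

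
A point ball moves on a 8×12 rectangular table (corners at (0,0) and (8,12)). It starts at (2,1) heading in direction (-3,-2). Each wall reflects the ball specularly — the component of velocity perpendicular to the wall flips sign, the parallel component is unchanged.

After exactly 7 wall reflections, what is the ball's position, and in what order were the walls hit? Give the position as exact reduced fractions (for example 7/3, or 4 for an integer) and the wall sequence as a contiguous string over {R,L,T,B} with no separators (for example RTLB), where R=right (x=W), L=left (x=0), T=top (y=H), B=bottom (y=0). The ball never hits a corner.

Final position: (0,7/3)
Wall sequence: BLRLTRL

1. t=1/2 → B at (1/2,0); v=(-3,2)
2. t=1/6 → L at (0,1/3); v=(3,2)
3. t=8/3 → R at (8,17/3); v=(-3,2)
4. t=8/3 → L at (0,11); v=(3,2)
5. t=1/2 → T at (3/2,12); v=(3,-2)
6. t=13/6 → R at (8,23/3); v=(-3,-2)
7. t=8/3 → L at (0,7/3); v=(3,-2)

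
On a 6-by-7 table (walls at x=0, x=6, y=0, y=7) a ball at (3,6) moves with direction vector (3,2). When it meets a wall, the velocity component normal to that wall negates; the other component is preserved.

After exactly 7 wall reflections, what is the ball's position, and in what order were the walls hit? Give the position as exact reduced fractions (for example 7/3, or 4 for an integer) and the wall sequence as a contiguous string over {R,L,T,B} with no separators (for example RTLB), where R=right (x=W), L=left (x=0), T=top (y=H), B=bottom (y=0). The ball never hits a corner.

Final position: (3/2,7)
Wall sequence: TRLBRLT

1. t=1/2 → T at (9/2,7); v=(3,-2)
2. t=1/2 → R at (6,6); v=(-3,-2)
3. t=2 → L at (0,2); v=(3,-2)
4. t=1 → B at (3,0); v=(3,2)
5. t=1 → R at (6,2); v=(-3,2)
6. t=2 → L at (0,6); v=(3,2)
7. t=1/2 → T at (3/2,7); v=(3,-2)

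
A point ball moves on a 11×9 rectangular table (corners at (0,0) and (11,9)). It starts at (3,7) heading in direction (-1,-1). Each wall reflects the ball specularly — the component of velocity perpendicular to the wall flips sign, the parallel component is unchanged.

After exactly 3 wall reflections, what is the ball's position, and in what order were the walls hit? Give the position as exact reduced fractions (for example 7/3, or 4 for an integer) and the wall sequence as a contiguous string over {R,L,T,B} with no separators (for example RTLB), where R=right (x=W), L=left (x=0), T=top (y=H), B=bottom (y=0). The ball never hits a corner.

1. t=3 → L at (0,4); v=(1,-1)
2. t=4 → B at (4,0); v=(1,1)
3. t=7 → R at (11,7); v=(-1,1)

Final position: (11,7)
Wall sequence: LBR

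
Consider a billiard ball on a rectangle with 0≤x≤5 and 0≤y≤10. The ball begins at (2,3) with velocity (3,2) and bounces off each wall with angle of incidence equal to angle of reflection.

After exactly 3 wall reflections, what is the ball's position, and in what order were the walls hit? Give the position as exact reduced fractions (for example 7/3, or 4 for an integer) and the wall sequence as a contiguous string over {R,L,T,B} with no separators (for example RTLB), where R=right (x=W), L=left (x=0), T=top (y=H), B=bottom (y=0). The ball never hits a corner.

1. t=1 → R at (5,5); v=(-3,2)
2. t=5/3 → L at (0,25/3); v=(3,2)
3. t=5/6 → T at (5/2,10); v=(3,-2)

Final position: (5/2,10)
Wall sequence: RLT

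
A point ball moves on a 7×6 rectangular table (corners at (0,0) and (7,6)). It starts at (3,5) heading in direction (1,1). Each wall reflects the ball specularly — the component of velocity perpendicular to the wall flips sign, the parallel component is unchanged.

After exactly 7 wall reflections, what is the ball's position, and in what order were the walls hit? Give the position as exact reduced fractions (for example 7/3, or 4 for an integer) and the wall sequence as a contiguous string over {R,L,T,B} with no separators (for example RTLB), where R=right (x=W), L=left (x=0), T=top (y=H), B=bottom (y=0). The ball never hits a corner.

Final position: (6,0)
Wall sequence: TRBLTRB

1. t=1 → T at (4,6); v=(1,-1)
2. t=3 → R at (7,3); v=(-1,-1)
3. t=3 → B at (4,0); v=(-1,1)
4. t=4 → L at (0,4); v=(1,1)
5. t=2 → T at (2,6); v=(1,-1)
6. t=5 → R at (7,1); v=(-1,-1)
7. t=1 → B at (6,0); v=(-1,1)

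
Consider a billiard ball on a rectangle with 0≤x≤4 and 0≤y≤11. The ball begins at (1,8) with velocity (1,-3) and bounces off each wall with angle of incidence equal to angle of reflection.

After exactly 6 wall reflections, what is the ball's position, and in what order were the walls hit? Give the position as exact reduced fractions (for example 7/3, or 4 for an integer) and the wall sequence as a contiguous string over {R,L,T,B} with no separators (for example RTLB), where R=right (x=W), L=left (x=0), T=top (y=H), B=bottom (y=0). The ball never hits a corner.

1. t=8/3 → B at (11/3,0); v=(1,3)
2. t=1/3 → R at (4,1); v=(-1,3)
3. t=10/3 → T at (2/3,11); v=(-1,-3)
4. t=2/3 → L at (0,9); v=(1,-3)
5. t=3 → B at (3,0); v=(1,3)
6. t=1 → R at (4,3); v=(-1,3)

Final position: (4,3)
Wall sequence: BRTLBR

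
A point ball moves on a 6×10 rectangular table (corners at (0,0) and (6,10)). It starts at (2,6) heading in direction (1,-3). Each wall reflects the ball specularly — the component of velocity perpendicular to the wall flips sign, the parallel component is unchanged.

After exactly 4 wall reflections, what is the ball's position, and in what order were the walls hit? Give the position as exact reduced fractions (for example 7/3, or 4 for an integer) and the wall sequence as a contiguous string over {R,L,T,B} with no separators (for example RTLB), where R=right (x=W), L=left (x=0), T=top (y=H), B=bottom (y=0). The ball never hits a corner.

Final position: (4/3,0)
Wall sequence: BRTB

1. t=2 → B at (4,0); v=(1,3)
2. t=2 → R at (6,6); v=(-1,3)
3. t=4/3 → T at (14/3,10); v=(-1,-3)
4. t=10/3 → B at (4/3,0); v=(-1,3)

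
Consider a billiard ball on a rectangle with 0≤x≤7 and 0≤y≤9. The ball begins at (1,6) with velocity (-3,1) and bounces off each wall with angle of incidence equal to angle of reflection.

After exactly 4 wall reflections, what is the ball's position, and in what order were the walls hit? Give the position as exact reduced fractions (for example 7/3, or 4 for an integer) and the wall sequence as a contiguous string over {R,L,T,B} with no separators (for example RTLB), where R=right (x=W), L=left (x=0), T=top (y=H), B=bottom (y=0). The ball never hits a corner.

1. t=1/3 → L at (0,19/3); v=(3,1)
2. t=7/3 → R at (7,26/3); v=(-3,1)
3. t=1/3 → T at (6,9); v=(-3,-1)
4. t=2 → L at (0,7); v=(3,-1)

Final position: (0,7)
Wall sequence: LRTL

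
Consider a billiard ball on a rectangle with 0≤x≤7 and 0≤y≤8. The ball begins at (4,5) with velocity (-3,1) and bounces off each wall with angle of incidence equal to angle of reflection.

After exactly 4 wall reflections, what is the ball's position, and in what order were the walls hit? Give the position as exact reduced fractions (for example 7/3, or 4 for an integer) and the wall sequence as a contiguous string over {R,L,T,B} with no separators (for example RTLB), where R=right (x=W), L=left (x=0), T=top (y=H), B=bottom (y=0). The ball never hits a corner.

Final position: (0,5)
Wall sequence: LTRL

1. t=4/3 → L at (0,19/3); v=(3,1)
2. t=5/3 → T at (5,8); v=(3,-1)
3. t=2/3 → R at (7,22/3); v=(-3,-1)
4. t=7/3 → L at (0,5); v=(3,-1)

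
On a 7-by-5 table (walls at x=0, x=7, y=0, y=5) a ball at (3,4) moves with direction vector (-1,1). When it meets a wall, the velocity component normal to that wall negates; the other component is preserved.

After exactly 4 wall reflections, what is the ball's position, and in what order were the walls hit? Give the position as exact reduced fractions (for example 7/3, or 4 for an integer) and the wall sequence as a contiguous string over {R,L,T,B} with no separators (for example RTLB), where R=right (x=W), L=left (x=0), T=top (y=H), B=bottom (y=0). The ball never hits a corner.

Final position: (7,4)
Wall sequence: TLBR

1. t=1 → T at (2,5); v=(-1,-1)
2. t=2 → L at (0,3); v=(1,-1)
3. t=3 → B at (3,0); v=(1,1)
4. t=4 → R at (7,4); v=(-1,1)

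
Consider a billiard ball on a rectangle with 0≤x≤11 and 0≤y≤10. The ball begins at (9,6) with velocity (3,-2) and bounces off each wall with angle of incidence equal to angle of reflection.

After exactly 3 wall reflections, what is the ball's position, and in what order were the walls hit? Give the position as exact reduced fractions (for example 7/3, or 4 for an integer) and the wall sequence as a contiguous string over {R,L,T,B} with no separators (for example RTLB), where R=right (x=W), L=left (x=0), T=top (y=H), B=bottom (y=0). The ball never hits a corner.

Final position: (0,8/3)
Wall sequence: RBL

1. t=2/3 → R at (11,14/3); v=(-3,-2)
2. t=7/3 → B at (4,0); v=(-3,2)
3. t=4/3 → L at (0,8/3); v=(3,2)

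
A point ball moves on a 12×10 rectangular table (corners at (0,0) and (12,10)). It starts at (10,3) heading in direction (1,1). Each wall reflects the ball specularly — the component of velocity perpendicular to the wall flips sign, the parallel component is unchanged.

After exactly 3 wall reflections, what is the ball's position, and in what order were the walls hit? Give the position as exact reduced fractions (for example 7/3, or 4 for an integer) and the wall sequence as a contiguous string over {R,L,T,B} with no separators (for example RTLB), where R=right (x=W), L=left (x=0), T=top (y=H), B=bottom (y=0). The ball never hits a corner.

Final position: (0,3)
Wall sequence: RTL

1. t=2 → R at (12,5); v=(-1,1)
2. t=5 → T at (7,10); v=(-1,-1)
3. t=7 → L at (0,3); v=(1,-1)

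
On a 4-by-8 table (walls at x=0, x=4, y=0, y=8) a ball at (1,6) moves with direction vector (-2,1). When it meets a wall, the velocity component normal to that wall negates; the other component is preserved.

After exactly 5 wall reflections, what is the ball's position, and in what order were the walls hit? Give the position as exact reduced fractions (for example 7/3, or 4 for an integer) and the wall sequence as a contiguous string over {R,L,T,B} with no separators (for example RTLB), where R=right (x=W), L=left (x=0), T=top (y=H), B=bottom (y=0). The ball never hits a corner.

1. t=1/2 → L at (0,13/2); v=(2,1)
2. t=3/2 → T at (3,8); v=(2,-1)
3. t=1/2 → R at (4,15/2); v=(-2,-1)
4. t=2 → L at (0,11/2); v=(2,-1)
5. t=2 → R at (4,7/2); v=(-2,-1)

Final position: (4,7/2)
Wall sequence: LTRLR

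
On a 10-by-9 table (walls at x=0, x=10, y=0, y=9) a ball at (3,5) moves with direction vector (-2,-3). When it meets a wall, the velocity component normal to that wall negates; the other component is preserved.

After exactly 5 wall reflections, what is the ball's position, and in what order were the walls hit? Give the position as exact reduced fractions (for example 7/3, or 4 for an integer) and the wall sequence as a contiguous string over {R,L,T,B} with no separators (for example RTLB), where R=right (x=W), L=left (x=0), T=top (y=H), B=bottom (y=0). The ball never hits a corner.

Final position: (23/3,0)
Wall sequence: LBTRB

1. t=3/2 → L at (0,1/2); v=(2,-3)
2. t=1/6 → B at (1/3,0); v=(2,3)
3. t=3 → T at (19/3,9); v=(2,-3)
4. t=11/6 → R at (10,7/2); v=(-2,-3)
5. t=7/6 → B at (23/3,0); v=(-2,3)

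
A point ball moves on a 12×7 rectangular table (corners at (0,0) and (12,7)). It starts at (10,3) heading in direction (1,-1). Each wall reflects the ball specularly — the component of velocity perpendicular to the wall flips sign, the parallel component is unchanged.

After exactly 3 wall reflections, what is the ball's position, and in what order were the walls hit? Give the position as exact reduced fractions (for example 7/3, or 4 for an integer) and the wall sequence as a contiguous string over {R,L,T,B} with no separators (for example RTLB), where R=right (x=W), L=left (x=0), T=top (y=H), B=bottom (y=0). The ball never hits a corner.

1. t=2 → R at (12,1); v=(-1,-1)
2. t=1 → B at (11,0); v=(-1,1)
3. t=7 → T at (4,7); v=(-1,-1)

Final position: (4,7)
Wall sequence: RBT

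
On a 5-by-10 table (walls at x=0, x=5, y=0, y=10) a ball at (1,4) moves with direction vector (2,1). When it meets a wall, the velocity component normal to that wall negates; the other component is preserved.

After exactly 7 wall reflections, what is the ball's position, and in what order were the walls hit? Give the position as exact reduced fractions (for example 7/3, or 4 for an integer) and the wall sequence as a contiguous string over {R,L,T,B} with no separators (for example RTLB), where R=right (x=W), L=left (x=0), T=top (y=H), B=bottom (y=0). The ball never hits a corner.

1. t=2 → R at (5,6); v=(-2,1)
2. t=5/2 → L at (0,17/2); v=(2,1)
3. t=3/2 → T at (3,10); v=(2,-1)
4. t=1 → R at (5,9); v=(-2,-1)
5. t=5/2 → L at (0,13/2); v=(2,-1)
6. t=5/2 → R at (5,4); v=(-2,-1)
7. t=5/2 → L at (0,3/2); v=(2,-1)

Final position: (0,3/2)
Wall sequence: RLTRLRL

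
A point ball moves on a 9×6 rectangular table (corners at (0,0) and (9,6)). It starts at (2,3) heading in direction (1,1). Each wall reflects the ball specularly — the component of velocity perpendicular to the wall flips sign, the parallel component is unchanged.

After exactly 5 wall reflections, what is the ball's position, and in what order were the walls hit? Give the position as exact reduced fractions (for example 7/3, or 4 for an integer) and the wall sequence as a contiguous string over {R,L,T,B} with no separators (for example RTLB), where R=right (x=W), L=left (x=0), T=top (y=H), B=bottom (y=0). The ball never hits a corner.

Final position: (0,5)
Wall sequence: TRBTL

1. t=3 → T at (5,6); v=(1,-1)
2. t=4 → R at (9,2); v=(-1,-1)
3. t=2 → B at (7,0); v=(-1,1)
4. t=6 → T at (1,6); v=(-1,-1)
5. t=1 → L at (0,5); v=(1,-1)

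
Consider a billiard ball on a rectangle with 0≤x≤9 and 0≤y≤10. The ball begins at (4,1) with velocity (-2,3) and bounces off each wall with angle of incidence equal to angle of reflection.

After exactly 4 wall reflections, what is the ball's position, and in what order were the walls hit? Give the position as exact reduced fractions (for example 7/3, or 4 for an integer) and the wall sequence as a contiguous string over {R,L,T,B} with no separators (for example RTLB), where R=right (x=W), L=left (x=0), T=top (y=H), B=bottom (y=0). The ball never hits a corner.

1. t=2 → L at (0,7); v=(2,3)
2. t=1 → T at (2,10); v=(2,-3)
3. t=10/3 → B at (26/3,0); v=(2,3)
4. t=1/6 → R at (9,1/2); v=(-2,3)

Final position: (9,1/2)
Wall sequence: LTBR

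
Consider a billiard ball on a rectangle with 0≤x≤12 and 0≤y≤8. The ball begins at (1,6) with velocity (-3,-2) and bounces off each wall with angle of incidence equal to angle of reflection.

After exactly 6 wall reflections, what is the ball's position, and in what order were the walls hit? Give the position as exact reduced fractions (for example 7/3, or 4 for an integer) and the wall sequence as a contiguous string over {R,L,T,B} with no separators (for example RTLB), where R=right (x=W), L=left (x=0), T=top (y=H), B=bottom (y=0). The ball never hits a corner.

Final position: (8,0)
Wall sequence: LBRTLB

1. t=1/3 → L at (0,16/3); v=(3,-2)
2. t=8/3 → B at (8,0); v=(3,2)
3. t=4/3 → R at (12,8/3); v=(-3,2)
4. t=8/3 → T at (4,8); v=(-3,-2)
5. t=4/3 → L at (0,16/3); v=(3,-2)
6. t=8/3 → B at (8,0); v=(3,2)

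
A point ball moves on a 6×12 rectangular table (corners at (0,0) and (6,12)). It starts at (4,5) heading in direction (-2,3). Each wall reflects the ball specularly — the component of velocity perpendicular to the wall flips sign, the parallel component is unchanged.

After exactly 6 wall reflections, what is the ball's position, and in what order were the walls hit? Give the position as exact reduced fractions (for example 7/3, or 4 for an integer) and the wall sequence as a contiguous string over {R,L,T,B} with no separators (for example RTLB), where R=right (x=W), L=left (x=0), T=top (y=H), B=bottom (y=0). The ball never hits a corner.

1. t=2 → L at (0,11); v=(2,3)
2. t=1/3 → T at (2/3,12); v=(2,-3)
3. t=8/3 → R at (6,4); v=(-2,-3)
4. t=4/3 → B at (10/3,0); v=(-2,3)
5. t=5/3 → L at (0,5); v=(2,3)
6. t=7/3 → T at (14/3,12); v=(2,-3)

Final position: (14/3,12)
Wall sequence: LTRBLT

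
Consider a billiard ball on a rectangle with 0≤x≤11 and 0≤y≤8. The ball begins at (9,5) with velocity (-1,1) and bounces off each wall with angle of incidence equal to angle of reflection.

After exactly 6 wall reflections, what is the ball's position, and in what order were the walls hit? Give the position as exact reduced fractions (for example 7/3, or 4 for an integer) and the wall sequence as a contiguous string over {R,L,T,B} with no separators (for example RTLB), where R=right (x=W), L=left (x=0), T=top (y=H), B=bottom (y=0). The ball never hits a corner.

1. t=3 → T at (6,8); v=(-1,-1)
2. t=6 → L at (0,2); v=(1,-1)
3. t=2 → B at (2,0); v=(1,1)
4. t=8 → T at (10,8); v=(1,-1)
5. t=1 → R at (11,7); v=(-1,-1)
6. t=7 → B at (4,0); v=(-1,1)

Final position: (4,0)
Wall sequence: TLBTRB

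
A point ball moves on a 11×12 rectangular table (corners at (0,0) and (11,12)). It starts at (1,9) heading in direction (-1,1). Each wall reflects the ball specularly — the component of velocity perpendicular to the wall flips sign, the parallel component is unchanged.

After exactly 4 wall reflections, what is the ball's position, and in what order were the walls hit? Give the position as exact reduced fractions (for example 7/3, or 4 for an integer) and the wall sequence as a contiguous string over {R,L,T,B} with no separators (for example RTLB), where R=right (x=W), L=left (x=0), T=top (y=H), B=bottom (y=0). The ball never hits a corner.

Final position: (8,0)
Wall sequence: LTRB

1. t=1 → L at (0,10); v=(1,1)
2. t=2 → T at (2,12); v=(1,-1)
3. t=9 → R at (11,3); v=(-1,-1)
4. t=3 → B at (8,0); v=(-1,1)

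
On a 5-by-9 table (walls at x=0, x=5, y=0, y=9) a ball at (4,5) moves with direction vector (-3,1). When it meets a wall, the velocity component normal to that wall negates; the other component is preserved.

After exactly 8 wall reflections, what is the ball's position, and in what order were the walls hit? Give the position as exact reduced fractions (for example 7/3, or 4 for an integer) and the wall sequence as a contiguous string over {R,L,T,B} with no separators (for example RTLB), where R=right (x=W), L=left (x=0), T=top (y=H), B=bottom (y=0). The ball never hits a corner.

1. t=4/3 → L at (0,19/3); v=(3,1)
2. t=5/3 → R at (5,8); v=(-3,1)
3. t=1 → T at (2,9); v=(-3,-1)
4. t=2/3 → L at (0,25/3); v=(3,-1)
5. t=5/3 → R at (5,20/3); v=(-3,-1)
6. t=5/3 → L at (0,5); v=(3,-1)
7. t=5/3 → R at (5,10/3); v=(-3,-1)
8. t=5/3 → L at (0,5/3); v=(3,-1)

Final position: (0,5/3)
Wall sequence: LRTLRLRL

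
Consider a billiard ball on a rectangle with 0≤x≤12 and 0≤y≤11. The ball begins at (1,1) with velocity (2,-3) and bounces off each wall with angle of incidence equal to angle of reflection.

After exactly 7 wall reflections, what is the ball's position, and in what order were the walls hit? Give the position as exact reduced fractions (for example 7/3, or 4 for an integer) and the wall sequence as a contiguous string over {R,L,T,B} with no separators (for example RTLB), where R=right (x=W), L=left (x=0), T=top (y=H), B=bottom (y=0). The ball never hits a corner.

Final position: (7,0)
Wall sequence: BTRBTLB

1. t=1/3 → B at (5/3,0); v=(2,3)
2. t=11/3 → T at (9,11); v=(2,-3)
3. t=3/2 → R at (12,13/2); v=(-2,-3)
4. t=13/6 → B at (23/3,0); v=(-2,3)
5. t=11/3 → T at (1/3,11); v=(-2,-3)
6. t=1/6 → L at (0,21/2); v=(2,-3)
7. t=7/2 → B at (7,0); v=(2,3)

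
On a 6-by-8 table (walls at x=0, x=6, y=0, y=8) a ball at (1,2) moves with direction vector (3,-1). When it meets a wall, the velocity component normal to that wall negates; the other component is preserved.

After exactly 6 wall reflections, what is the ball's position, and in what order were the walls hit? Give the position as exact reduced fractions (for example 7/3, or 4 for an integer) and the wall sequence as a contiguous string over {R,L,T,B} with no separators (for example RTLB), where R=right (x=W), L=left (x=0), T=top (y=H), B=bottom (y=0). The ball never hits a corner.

1. t=5/3 → R at (6,1/3); v=(-3,-1)
2. t=1/3 → B at (5,0); v=(-3,1)
3. t=5/3 → L at (0,5/3); v=(3,1)
4. t=2 → R at (6,11/3); v=(-3,1)
5. t=2 → L at (0,17/3); v=(3,1)
6. t=2 → R at (6,23/3); v=(-3,1)

Final position: (6,23/3)
Wall sequence: RBLRLR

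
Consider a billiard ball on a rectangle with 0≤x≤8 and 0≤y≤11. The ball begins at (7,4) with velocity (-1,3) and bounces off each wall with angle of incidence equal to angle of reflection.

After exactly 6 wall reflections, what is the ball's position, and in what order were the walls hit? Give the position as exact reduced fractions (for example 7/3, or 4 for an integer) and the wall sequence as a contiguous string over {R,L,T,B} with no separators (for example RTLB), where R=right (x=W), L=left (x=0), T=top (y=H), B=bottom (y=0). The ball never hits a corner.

Final position: (8,5)
Wall sequence: TBLTBR

1. t=7/3 → T at (14/3,11); v=(-1,-3)
2. t=11/3 → B at (1,0); v=(-1,3)
3. t=1 → L at (0,3); v=(1,3)
4. t=8/3 → T at (8/3,11); v=(1,-3)
5. t=11/3 → B at (19/3,0); v=(1,3)
6. t=5/3 → R at (8,5); v=(-1,3)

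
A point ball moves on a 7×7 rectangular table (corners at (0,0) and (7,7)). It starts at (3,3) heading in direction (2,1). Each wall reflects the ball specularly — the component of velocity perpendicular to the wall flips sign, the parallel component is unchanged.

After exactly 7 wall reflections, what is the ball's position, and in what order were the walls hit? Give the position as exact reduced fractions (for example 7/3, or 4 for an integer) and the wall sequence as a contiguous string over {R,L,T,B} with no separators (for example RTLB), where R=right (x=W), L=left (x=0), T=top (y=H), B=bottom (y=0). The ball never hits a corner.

1. t=2 → R at (7,5); v=(-2,1)
2. t=2 → T at (3,7); v=(-2,-1)
3. t=3/2 → L at (0,11/2); v=(2,-1)
4. t=7/2 → R at (7,2); v=(-2,-1)
5. t=2 → B at (3,0); v=(-2,1)
6. t=3/2 → L at (0,3/2); v=(2,1)
7. t=7/2 → R at (7,5); v=(-2,1)

Final position: (7,5)
Wall sequence: RTLRBLR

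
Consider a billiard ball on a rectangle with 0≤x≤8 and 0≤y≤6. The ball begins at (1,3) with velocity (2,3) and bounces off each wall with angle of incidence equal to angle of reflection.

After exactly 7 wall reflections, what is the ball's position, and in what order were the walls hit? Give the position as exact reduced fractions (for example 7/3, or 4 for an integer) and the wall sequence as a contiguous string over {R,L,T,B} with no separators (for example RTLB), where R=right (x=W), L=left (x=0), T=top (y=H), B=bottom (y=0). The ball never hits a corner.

1. t=1 → T at (3,6); v=(2,-3)
2. t=2 → B at (7,0); v=(2,3)
3. t=1/2 → R at (8,3/2); v=(-2,3)
4. t=3/2 → T at (5,6); v=(-2,-3)
5. t=2 → B at (1,0); v=(-2,3)
6. t=1/2 → L at (0,3/2); v=(2,3)
7. t=3/2 → T at (3,6); v=(2,-3)

Final position: (3,6)
Wall sequence: TBRTBLT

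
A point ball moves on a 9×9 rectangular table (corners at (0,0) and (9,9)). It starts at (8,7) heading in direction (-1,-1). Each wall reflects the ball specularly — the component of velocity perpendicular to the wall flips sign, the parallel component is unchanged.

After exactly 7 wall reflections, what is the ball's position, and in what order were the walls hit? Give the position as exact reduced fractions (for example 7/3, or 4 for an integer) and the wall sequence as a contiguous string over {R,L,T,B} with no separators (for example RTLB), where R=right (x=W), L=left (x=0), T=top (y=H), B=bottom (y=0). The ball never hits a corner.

Final position: (8,9)
Wall sequence: BLTRBLT

1. t=7 → B at (1,0); v=(-1,1)
2. t=1 → L at (0,1); v=(1,1)
3. t=8 → T at (8,9); v=(1,-1)
4. t=1 → R at (9,8); v=(-1,-1)
5. t=8 → B at (1,0); v=(-1,1)
6. t=1 → L at (0,1); v=(1,1)
7. t=8 → T at (8,9); v=(1,-1)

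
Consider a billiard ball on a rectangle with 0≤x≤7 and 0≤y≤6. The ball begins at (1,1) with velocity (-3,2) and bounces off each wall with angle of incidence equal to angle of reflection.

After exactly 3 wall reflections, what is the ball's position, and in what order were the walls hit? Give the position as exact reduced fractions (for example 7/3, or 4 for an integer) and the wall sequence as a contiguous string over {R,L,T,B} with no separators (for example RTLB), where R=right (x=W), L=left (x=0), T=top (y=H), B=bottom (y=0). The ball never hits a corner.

Final position: (7,17/3)
Wall sequence: LTR

1. t=1/3 → L at (0,5/3); v=(3,2)
2. t=13/6 → T at (13/2,6); v=(3,-2)
3. t=1/6 → R at (7,17/3); v=(-3,-2)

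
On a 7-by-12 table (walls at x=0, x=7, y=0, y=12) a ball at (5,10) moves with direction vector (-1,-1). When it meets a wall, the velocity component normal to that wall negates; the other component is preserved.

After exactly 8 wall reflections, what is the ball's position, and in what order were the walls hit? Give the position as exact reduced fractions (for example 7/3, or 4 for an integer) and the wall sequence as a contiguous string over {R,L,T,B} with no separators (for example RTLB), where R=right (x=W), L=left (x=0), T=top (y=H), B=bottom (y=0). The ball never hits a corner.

1. t=5 → L at (0,5); v=(1,-1)
2. t=5 → B at (5,0); v=(1,1)
3. t=2 → R at (7,2); v=(-1,1)
4. t=7 → L at (0,9); v=(1,1)
5. t=3 → T at (3,12); v=(1,-1)
6. t=4 → R at (7,8); v=(-1,-1)
7. t=7 → L at (0,1); v=(1,-1)
8. t=1 → B at (1,0); v=(1,1)

Final position: (1,0)
Wall sequence: LBRLTRLB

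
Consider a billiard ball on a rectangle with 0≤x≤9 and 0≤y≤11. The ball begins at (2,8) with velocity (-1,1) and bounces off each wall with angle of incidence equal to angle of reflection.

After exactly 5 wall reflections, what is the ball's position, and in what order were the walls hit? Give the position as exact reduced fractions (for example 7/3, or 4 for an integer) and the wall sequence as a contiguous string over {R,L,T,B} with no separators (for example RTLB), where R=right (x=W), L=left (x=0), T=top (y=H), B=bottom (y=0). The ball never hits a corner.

1. t=2 → L at (0,10); v=(1,1)
2. t=1 → T at (1,11); v=(1,-1)
3. t=8 → R at (9,3); v=(-1,-1)
4. t=3 → B at (6,0); v=(-1,1)
5. t=6 → L at (0,6); v=(1,1)

Final position: (0,6)
Wall sequence: LTRBL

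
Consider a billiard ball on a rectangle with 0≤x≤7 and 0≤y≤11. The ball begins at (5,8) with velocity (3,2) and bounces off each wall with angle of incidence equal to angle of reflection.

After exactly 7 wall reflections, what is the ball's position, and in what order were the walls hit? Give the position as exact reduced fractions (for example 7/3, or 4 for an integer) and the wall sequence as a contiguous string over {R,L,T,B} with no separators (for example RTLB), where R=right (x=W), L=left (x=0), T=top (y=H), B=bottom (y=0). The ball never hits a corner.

Final position: (7,6)
Wall sequence: RTLRBLR

1. t=2/3 → R at (7,28/3); v=(-3,2)
2. t=5/6 → T at (9/2,11); v=(-3,-2)
3. t=3/2 → L at (0,8); v=(3,-2)
4. t=7/3 → R at (7,10/3); v=(-3,-2)
5. t=5/3 → B at (2,0); v=(-3,2)
6. t=2/3 → L at (0,4/3); v=(3,2)
7. t=7/3 → R at (7,6); v=(-3,2)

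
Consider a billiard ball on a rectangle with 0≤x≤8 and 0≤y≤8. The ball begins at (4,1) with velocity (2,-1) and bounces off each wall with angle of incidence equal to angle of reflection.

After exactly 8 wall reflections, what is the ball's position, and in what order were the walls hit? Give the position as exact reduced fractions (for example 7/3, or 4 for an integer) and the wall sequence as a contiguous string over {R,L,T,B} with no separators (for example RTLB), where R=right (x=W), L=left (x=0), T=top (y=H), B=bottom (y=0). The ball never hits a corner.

Final position: (8,1)
Wall sequence: BRLTRLBR

1. t=1 → B at (6,0); v=(2,1)
2. t=1 → R at (8,1); v=(-2,1)
3. t=4 → L at (0,5); v=(2,1)
4. t=3 → T at (6,8); v=(2,-1)
5. t=1 → R at (8,7); v=(-2,-1)
6. t=4 → L at (0,3); v=(2,-1)
7. t=3 → B at (6,0); v=(2,1)
8. t=1 → R at (8,1); v=(-2,1)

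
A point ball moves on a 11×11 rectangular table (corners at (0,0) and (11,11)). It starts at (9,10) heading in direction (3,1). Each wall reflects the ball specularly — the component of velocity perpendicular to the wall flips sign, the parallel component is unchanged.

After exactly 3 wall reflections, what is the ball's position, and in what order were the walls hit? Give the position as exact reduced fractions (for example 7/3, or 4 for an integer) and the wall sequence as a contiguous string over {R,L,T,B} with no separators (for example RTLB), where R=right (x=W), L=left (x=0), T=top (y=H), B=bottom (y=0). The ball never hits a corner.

1. t=2/3 → R at (11,32/3); v=(-3,1)
2. t=1/3 → T at (10,11); v=(-3,-1)
3. t=10/3 → L at (0,23/3); v=(3,-1)

Final position: (0,23/3)
Wall sequence: RTL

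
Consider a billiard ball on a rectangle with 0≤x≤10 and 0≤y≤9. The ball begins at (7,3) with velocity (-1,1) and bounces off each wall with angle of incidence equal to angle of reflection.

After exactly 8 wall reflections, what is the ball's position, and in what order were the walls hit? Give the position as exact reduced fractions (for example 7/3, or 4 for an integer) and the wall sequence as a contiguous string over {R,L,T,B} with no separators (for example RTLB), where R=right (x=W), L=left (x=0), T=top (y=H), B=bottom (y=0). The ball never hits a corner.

1. t=6 → T at (1,9); v=(-1,-1)
2. t=1 → L at (0,8); v=(1,-1)
3. t=8 → B at (8,0); v=(1,1)
4. t=2 → R at (10,2); v=(-1,1)
5. t=7 → T at (3,9); v=(-1,-1)
6. t=3 → L at (0,6); v=(1,-1)
7. t=6 → B at (6,0); v=(1,1)
8. t=4 → R at (10,4); v=(-1,1)

Final position: (10,4)
Wall sequence: TLBRTLBR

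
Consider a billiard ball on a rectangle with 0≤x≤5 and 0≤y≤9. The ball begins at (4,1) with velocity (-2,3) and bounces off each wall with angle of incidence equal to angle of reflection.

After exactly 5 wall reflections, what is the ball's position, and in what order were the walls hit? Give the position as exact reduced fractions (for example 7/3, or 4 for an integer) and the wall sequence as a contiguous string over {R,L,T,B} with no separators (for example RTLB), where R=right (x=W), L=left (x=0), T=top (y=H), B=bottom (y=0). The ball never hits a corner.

Final position: (0,4)
Wall sequence: LTRBL

1. t=2 → L at (0,7); v=(2,3)
2. t=2/3 → T at (4/3,9); v=(2,-3)
3. t=11/6 → R at (5,7/2); v=(-2,-3)
4. t=7/6 → B at (8/3,0); v=(-2,3)
5. t=4/3 → L at (0,4); v=(2,3)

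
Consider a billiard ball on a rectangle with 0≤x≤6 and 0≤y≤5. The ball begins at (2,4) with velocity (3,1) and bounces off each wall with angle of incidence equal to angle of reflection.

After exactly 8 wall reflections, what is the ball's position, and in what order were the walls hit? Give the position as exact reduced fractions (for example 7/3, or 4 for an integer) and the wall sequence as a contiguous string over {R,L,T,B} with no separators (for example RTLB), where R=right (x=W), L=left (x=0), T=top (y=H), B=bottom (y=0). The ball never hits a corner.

1. t=1 → T at (5,5); v=(3,-1)
2. t=1/3 → R at (6,14/3); v=(-3,-1)
3. t=2 → L at (0,8/3); v=(3,-1)
4. t=2 → R at (6,2/3); v=(-3,-1)
5. t=2/3 → B at (4,0); v=(-3,1)
6. t=4/3 → L at (0,4/3); v=(3,1)
7. t=2 → R at (6,10/3); v=(-3,1)
8. t=5/3 → T at (1,5); v=(-3,-1)

Final position: (1,5)
Wall sequence: TRLRBLRT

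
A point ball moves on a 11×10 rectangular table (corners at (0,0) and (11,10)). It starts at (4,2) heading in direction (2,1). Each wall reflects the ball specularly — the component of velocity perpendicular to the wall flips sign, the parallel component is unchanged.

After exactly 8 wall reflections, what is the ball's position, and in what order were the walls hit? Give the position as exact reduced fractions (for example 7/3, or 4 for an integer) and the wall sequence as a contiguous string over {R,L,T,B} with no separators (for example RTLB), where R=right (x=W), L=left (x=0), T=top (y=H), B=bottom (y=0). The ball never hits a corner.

Final position: (6,10)
Wall sequence: RTLRBLRT

1. t=7/2 → R at (11,11/2); v=(-2,1)
2. t=9/2 → T at (2,10); v=(-2,-1)
3. t=1 → L at (0,9); v=(2,-1)
4. t=11/2 → R at (11,7/2); v=(-2,-1)
5. t=7/2 → B at (4,0); v=(-2,1)
6. t=2 → L at (0,2); v=(2,1)
7. t=11/2 → R at (11,15/2); v=(-2,1)
8. t=5/2 → T at (6,10); v=(-2,-1)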